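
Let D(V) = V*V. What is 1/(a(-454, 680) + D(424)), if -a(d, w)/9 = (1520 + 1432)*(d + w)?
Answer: -1/5824592 ≈ -1.7169e-7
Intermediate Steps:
D(V) = V**2
a(d, w) = -26568*d - 26568*w (a(d, w) = -9*(1520 + 1432)*(d + w) = -26568*(d + w) = -9*(2952*d + 2952*w) = -26568*d - 26568*w)
1/(a(-454, 680) + D(424)) = 1/((-26568*(-454) - 26568*680) + 424**2) = 1/((12061872 - 18066240) + 179776) = 1/(-6004368 + 179776) = 1/(-5824592) = -1/5824592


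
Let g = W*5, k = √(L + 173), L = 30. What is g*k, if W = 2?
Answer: 10*√203 ≈ 142.48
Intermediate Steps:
k = √203 (k = √(30 + 173) = √203 ≈ 14.248)
g = 10 (g = 2*5 = 10)
g*k = 10*√203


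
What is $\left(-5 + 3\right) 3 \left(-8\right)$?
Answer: $48$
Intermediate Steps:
$\left(-5 + 3\right) 3 \left(-8\right) = \left(-2\right) 3 \left(-8\right) = \left(-6\right) \left(-8\right) = 48$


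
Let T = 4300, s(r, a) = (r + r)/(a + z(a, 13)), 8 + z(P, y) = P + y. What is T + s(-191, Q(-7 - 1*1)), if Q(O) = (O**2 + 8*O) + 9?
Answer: 98518/23 ≈ 4283.4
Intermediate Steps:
Q(O) = 9 + O**2 + 8*O
z(P, y) = -8 + P + y (z(P, y) = -8 + (P + y) = -8 + P + y)
s(r, a) = 2*r/(5 + 2*a) (s(r, a) = (r + r)/(a + (-8 + a + 13)) = (2*r)/(a + (5 + a)) = (2*r)/(5 + 2*a) = 2*r/(5 + 2*a))
T + s(-191, Q(-7 - 1*1)) = 4300 + 2*(-191)/(5 + 2*(9 + (-7 - 1*1)**2 + 8*(-7 - 1*1))) = 4300 + 2*(-191)/(5 + 2*(9 + (-7 - 1)**2 + 8*(-7 - 1))) = 4300 + 2*(-191)/(5 + 2*(9 + (-8)**2 + 8*(-8))) = 4300 + 2*(-191)/(5 + 2*(9 + 64 - 64)) = 4300 + 2*(-191)/(5 + 2*9) = 4300 + 2*(-191)/(5 + 18) = 4300 + 2*(-191)/23 = 4300 + 2*(-191)*(1/23) = 4300 - 382/23 = 98518/23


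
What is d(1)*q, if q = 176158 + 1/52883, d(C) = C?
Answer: 9315763515/52883 ≈ 1.7616e+5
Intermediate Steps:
q = 9315763515/52883 (q = 176158 + 1/52883 = 9315763515/52883 ≈ 1.7616e+5)
d(1)*q = 1*(9315763515/52883) = 9315763515/52883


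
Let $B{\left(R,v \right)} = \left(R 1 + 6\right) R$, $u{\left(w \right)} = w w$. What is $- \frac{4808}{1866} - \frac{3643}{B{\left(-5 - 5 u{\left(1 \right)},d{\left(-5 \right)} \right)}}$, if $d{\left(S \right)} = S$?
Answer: $- \frac{3495079}{37320} \approx -93.652$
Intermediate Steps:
$u{\left(w \right)} = w^{2}$
$B{\left(R,v \right)} = R \left(6 + R\right)$ ($B{\left(R,v \right)} = \left(R + 6\right) R = \left(6 + R\right) R = R \left(6 + R\right)$)
$- \frac{4808}{1866} - \frac{3643}{B{\left(-5 - 5 u{\left(1 \right)},d{\left(-5 \right)} \right)}} = - \frac{4808}{1866} - \frac{3643}{\left(-5 - 5 \cdot 1^{2}\right) \left(6 - \left(5 + 5 \cdot 1^{2}\right)\right)} = \left(-4808\right) \frac{1}{1866} - \frac{3643}{\left(-5 - 5\right) \left(6 - 10\right)} = - \frac{2404}{933} - \frac{3643}{\left(-5 - 5\right) \left(6 - 10\right)} = - \frac{2404}{933} - \frac{3643}{\left(-10\right) \left(6 - 10\right)} = - \frac{2404}{933} - \frac{3643}{\left(-10\right) \left(-4\right)} = - \frac{2404}{933} - \frac{3643}{40} = - \frac{3495079}{37320}$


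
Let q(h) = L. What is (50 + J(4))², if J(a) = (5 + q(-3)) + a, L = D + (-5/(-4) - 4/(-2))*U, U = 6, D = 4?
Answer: 27225/4 ≈ 6806.3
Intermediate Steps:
L = 47/2 (L = 4 + (-5/(-4) - 4/(-2))*6 = 4 + (-5*(-¼) - 4*(-½))*6 = 4 + (5/4 + 2)*6 = 4 + (13/4)*6 = 4 + 39/2 = 47/2 ≈ 23.500)
q(h) = 47/2
J(a) = 57/2 + a (J(a) = (5 + 47/2) + a = 57/2 + a)
(50 + J(4))² = (50 + (57/2 + 4))² = (50 + 65/2)² = (165/2)² = 27225/4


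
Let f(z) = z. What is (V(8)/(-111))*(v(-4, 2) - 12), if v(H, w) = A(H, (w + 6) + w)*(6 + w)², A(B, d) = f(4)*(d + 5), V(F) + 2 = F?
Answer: -7656/37 ≈ -206.92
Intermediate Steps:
V(F) = -2 + F
A(B, d) = 20 + 4*d (A(B, d) = 4*(d + 5) = 4*(5 + d) = 20 + 4*d)
v(H, w) = (6 + w)²*(44 + 8*w) (v(H, w) = (20 + 4*((w + 6) + w))*(6 + w)² = (20 + 4*((6 + w) + w))*(6 + w)² = (20 + 4*(6 + 2*w))*(6 + w)² = (20 + (24 + 8*w))*(6 + w)² = (44 + 8*w)*(6 + w)² = (6 + w)²*(44 + 8*w))
(V(8)/(-111))*(v(-4, 2) - 12) = ((-2 + 8)/(-111))*((6 + 2)²*(44 + 8*2) - 12) = (6*(-1/111))*(8²*(44 + 16) - 12) = -2*(64*60 - 12)/37 = -2*(3840 - 12)/37 = -2/37*3828 = -7656/37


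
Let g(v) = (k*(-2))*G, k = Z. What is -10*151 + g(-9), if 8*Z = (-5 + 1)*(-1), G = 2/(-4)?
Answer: -3019/2 ≈ -1509.5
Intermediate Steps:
G = -½ (G = 2*(-¼) = -½ ≈ -0.50000)
Z = ½ (Z = ((-5 + 1)*(-1))/8 = (-4*(-1))/8 = (⅛)*4 = ½ ≈ 0.50000)
k = ½ ≈ 0.50000
g(v) = ½ (g(v) = ((½)*(-2))*(-½) = -1*(-½) = ½)
-10*151 + g(-9) = -10*151 + ½ = -1510 + ½ = -3019/2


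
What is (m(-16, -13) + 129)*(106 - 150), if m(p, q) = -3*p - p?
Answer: -8492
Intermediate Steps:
m(p, q) = -4*p
(m(-16, -13) + 129)*(106 - 150) = (-4*(-16) + 129)*(106 - 150) = (64 + 129)*(-44) = 193*(-44) = -8492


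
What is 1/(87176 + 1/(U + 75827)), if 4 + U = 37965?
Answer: 113788/9919582689 ≈ 1.1471e-5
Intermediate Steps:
U = 37961 (U = -4 + 37965 = 37961)
1/(87176 + 1/(U + 75827)) = 1/(87176 + 1/(37961 + 75827)) = 1/(87176 + 1/113788) = 1/(9919582689/113788) = 113788/9919582689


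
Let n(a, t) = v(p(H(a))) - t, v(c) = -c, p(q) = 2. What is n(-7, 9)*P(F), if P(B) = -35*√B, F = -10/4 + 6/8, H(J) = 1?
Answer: 385*I*√7/2 ≈ 509.31*I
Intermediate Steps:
F = -7/4 (F = -10*¼ + 6*(⅛) = -5/2 + ¾ = -7/4 ≈ -1.7500)
n(a, t) = -2 - t (n(a, t) = -1*2 - t = -2 - t)
n(-7, 9)*P(F) = (-2 - 1*9)*(-35*I*√7/2) = (-2 - 9)*(-35*I*√7/2) = -(-385)*I*√7/2 = 385*I*√7/2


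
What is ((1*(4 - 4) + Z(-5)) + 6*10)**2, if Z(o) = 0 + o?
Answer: 3025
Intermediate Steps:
Z(o) = o
((1*(4 - 4) + Z(-5)) + 6*10)**2 = ((1*(4 - 4) - 5) + 6*10)**2 = ((1*0 - 5) + 60)**2 = ((0 - 5) + 60)**2 = (-5 + 60)**2 = 55**2 = 3025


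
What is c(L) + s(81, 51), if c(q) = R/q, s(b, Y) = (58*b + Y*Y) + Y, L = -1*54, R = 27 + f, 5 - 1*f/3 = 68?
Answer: 7353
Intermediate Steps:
f = -189 (f = 15 - 3*68 = 15 - 204 = -189)
R = -162 (R = 27 - 189 = -162)
L = -54
s(b, Y) = Y + Y² + 58*b (s(b, Y) = (58*b + Y²) + Y = (Y² + 58*b) + Y = Y + Y² + 58*b)
c(q) = -162/q
c(L) + s(81, 51) = -162/(-54) + (51 + 51² + 58*81) = -162*(-1/54) + (51 + 2601 + 4698) = 3 + 7350 = 7353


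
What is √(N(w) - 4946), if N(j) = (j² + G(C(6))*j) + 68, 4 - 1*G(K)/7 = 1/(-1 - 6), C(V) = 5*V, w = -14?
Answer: 4*I*√318 ≈ 71.33*I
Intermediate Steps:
G(K) = 29 (G(K) = 28 - 7/(-1 - 6) = 28 - 7/(-7) = 28 - 7*(-⅐) = 28 + 1 = 29)
N(j) = 68 + j² + 29*j (N(j) = (j² + 29*j) + 68 = 68 + j² + 29*j)
√(N(w) - 4946) = √((68 + (-14)² + 29*(-14)) - 4946) = √((68 + 196 - 406) - 4946) = √(-142 - 4946) = √(-5088) = 4*I*√318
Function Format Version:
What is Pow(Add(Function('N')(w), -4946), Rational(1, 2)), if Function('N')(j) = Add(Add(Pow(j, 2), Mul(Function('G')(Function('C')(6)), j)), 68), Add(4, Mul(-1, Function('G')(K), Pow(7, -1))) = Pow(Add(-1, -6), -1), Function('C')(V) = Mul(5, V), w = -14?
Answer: Mul(4, I, Pow(318, Rational(1, 2))) ≈ Mul(71.330, I)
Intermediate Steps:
Function('G')(K) = 29 (Function('G')(K) = Add(28, Mul(-7, Pow(Add(-1, -6), -1))) = Add(28, Mul(-7, Pow(-7, -1))) = Add(28, Mul(-7, Rational(-1, 7))) = Add(28, 1) = 29)
Function('N')(j) = Add(68, Pow(j, 2), Mul(29, j)) (Function('N')(j) = Add(Add(Pow(j, 2), Mul(29, j)), 68) = Add(68, Pow(j, 2), Mul(29, j)))
Pow(Add(Function('N')(w), -4946), Rational(1, 2)) = Pow(Add(Add(68, Pow(-14, 2), Mul(29, -14)), -4946), Rational(1, 2)) = Pow(Add(Add(68, 196, -406), -4946), Rational(1, 2)) = Pow(Add(-142, -4946), Rational(1, 2)) = Pow(-5088, Rational(1, 2)) = Mul(4, I, Pow(318, Rational(1, 2)))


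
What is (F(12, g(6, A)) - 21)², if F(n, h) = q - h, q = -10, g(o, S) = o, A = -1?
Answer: 1369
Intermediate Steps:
F(n, h) = -10 - h
(F(12, g(6, A)) - 21)² = ((-10 - 1*6) - 21)² = ((-10 - 6) - 21)² = (-16 - 21)² = (-37)² = 1369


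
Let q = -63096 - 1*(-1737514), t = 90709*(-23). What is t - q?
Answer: -3760725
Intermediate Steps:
t = -2086307
q = 1674418 (q = -63096 + 1737514 = 1674418)
t - q = -2086307 - 1*1674418 = -2086307 - 1674418 = -3760725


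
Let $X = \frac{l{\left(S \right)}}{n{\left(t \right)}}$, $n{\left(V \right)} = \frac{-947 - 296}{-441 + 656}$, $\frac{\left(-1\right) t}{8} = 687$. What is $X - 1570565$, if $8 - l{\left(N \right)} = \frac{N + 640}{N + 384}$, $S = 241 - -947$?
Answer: $- \frac{767220009640}{488499} \approx -1.5706 \cdot 10^{6}$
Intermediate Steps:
$t = -5496$ ($t = \left(-8\right) 687 = -5496$)
$n{\left(V \right)} = - \frac{1243}{215}$
$S = 1188$ ($S = 241 + 947 = 1188$)
$l{\left(N \right)} = 8 - \frac{640 + N}{384 + N}$ ($l{\left(N \right)} = 8 - \frac{N + 640}{N + 384} = 8 - \frac{640 + N}{384 + N}$)
$X = - \frac{577705}{488499}$ ($X = \frac{\frac{1}{384 + 1188} \left(2432 + 7 \cdot 1188\right)}{- \frac{1243}{215}} = \frac{2432 + 8316}{1572} \left(- \frac{215}{1243}\right) = \frac{1}{1572} \cdot 10748 \left(- \frac{215}{1243}\right) = \frac{2687}{393} \left(- \frac{215}{1243}\right) = - \frac{577705}{488499} \approx -1.1826$)
$X - 1570565 = - \frac{577705}{488499} - 1570565 = - \frac{767220009640}{488499}$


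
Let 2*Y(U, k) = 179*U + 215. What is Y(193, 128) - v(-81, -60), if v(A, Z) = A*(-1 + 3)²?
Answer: 17705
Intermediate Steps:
v(A, Z) = 4*A (v(A, Z) = A*2² = A*4 = 4*A)
Y(U, k) = 215/2 + 179*U/2 (Y(U, k) = (179*U + 215)/2 = (215 + 179*U)/2 = 215/2 + 179*U/2)
Y(193, 128) - v(-81, -60) = (215/2 + (179/2)*193) - 4*(-81) = (215/2 + 34547/2) - 1*(-324) = 17381 + 324 = 17705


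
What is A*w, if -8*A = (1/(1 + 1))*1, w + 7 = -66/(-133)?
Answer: 865/2128 ≈ 0.40649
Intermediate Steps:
w = -865/133 (w = -7 - 66/(-133) = -7 - 66*(-1/133) = -7 + 66/133 = -865/133 ≈ -6.5038)
A = -1/16 (A = -1/(1 + 1)/8 = -1/2/8 = -1*(½)/8 = -1/16 ≈ -0.062500)
A*w = -1/16*(-865/133) = 865/2128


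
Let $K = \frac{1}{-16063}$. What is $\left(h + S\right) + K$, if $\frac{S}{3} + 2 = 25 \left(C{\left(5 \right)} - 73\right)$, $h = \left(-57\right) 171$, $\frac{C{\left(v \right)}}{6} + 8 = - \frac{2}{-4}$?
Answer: $- \frac{298819990}{16063} \approx -18603.0$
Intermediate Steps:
$C{\left(v \right)} = -45$ ($C{\left(v \right)} = -48 + 6 \left(- \frac{2}{-4}\right) = -48 + 6 \left(\left(-2\right) \left(- \frac{1}{4}\right)\right) = -48 + 6 \cdot \frac{1}{2} = -48 + 3 = -45$)
$K = - \frac{1}{16063} \approx -6.2255 \cdot 10^{-5}$
$h = -9747$
$S = -8856$ ($S = -6 + 3 \cdot 25 \left(-45 - 73\right) = -6 + 3 \cdot 25 \left(-118\right) = -6 + 3 \left(-2950\right) = -6 - 8850 = -8856$)
$\left(h + S\right) + K = \left(-9747 - 8856\right) - \frac{1}{16063} = -18603 - \frac{1}{16063} = - \frac{298819990}{16063}$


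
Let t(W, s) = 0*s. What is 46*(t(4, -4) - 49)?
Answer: -2254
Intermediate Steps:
t(W, s) = 0
46*(t(4, -4) - 49) = 46*(0 - 49) = 46*(-49) = -2254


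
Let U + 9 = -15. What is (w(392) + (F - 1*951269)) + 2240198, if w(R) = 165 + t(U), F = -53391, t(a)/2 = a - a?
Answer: 1235703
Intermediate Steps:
U = -24 (U = -9 - 15 = -24)
t(a) = 0 (t(a) = 2*(a - a) = 2*0 = 0)
w(R) = 165 (w(R) = 165 + 0 = 165)
(w(392) + (F - 1*951269)) + 2240198 = (165 + (-53391 - 1*951269)) + 2240198 = (165 + (-53391 - 951269)) + 2240198 = (165 - 1004660) + 2240198 = -1004495 + 2240198 = 1235703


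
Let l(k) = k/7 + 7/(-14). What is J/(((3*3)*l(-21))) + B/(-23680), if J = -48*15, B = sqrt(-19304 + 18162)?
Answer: 160/7 - I*sqrt(1142)/23680 ≈ 22.857 - 0.0014271*I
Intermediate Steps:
B = I*sqrt(1142) (B = sqrt(-1142) = I*sqrt(1142) ≈ 33.794*I)
l(k) = -1/2 + k/7 (l(k) = k*(1/7) + 7*(-1/14) = k/7 - 1/2 = -1/2 + k/7)
J = -720
J/(((3*3)*l(-21))) + B/(-23680) = -720*1/(9*(-1/2 + (1/7)*(-21))) + (I*sqrt(1142))/(-23680) = -720*1/(9*(-1/2 - 3)) + (I*sqrt(1142))*(-1/23680) = -720/(9*(-7/2)) - I*sqrt(1142)/23680 = -720/(-63/2) - I*sqrt(1142)/23680 = -720*(-2/63) - I*sqrt(1142)/23680 = 160/7 - I*sqrt(1142)/23680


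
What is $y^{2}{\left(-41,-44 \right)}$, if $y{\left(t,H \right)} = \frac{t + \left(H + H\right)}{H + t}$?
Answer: $\frac{16641}{7225} \approx 2.3033$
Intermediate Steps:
$y{\left(t,H \right)} = \frac{t + 2 H}{H + t}$
$y^{2}{\left(-41,-44 \right)} = \left(\frac{-41 + 2 \left(-44\right)}{-44 - 41}\right)^{2} = \left(\frac{-41 - 88}{-85}\right)^{2} = \left(\left(- \frac{1}{85}\right) \left(-129\right)\right)^{2} = \left(\frac{129}{85}\right)^{2} = \frac{16641}{7225}$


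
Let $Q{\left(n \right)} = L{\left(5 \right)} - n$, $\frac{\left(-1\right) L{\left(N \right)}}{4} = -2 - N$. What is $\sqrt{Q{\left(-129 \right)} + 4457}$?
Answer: $\sqrt{4614} \approx 67.926$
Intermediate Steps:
$L{\left(N \right)} = 8 + 4 N$ ($L{\left(N \right)} = - 4 \left(-2 - N\right) = 8 + 4 N$)
$Q{\left(n \right)} = 28 - n$ ($Q{\left(n \right)} = \left(8 + 4 \cdot 5\right) - n = \left(8 + 20\right) - n = 28 - n$)
$\sqrt{Q{\left(-129 \right)} + 4457} = \sqrt{\left(28 - -129\right) + 4457} = \sqrt{\left(28 + 129\right) + 4457} = \sqrt{157 + 4457} = \sqrt{4614}$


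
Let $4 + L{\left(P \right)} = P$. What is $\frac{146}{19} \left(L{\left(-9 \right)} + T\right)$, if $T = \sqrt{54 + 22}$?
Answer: $- \frac{1898}{19} + \frac{292 \sqrt{19}}{19} \approx -32.905$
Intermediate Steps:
$L{\left(P \right)} = -4 + P$
$T = 2 \sqrt{19}$ ($T = \sqrt{76} = 2 \sqrt{19} \approx 8.7178$)
$\frac{146}{19} \left(L{\left(-9 \right)} + T\right) = \frac{146}{19} \left(\left(-4 - 9\right) + 2 \sqrt{19}\right) = 146 \cdot \frac{1}{19} \left(-13 + 2 \sqrt{19}\right) = \frac{146 \left(-13 + 2 \sqrt{19}\right)}{19} = - \frac{1898}{19} + \frac{292 \sqrt{19}}{19}$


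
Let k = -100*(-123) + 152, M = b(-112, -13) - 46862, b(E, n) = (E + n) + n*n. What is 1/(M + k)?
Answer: -1/34366 ≈ -2.9099e-5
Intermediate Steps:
b(E, n) = E + n + n**2 (b(E, n) = (E + n) + n**2 = E + n + n**2)
M = -46818 (M = (-112 - 13 + (-13)**2) - 46862 = (-112 - 13 + 169) - 46862 = 44 - 46862 = -46818)
k = 12452 (k = 12300 + 152 = 12452)
1/(M + k) = 1/(-46818 + 12452) = 1/(-34366) = -1/34366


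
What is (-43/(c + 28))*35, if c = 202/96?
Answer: -14448/289 ≈ -49.993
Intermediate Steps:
c = 101/48 (c = 202*(1/96) = 101/48 ≈ 2.1042)
(-43/(c + 28))*35 = (-43/(101/48 + 28))*35 = (-43/(1445/48))*35 = ((48/1445)*(-43))*35 = -2064/1445*35 = -14448/289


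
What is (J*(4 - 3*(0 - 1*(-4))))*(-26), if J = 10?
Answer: 2080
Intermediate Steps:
(J*(4 - 3*(0 - 1*(-4))))*(-26) = (10*(4 - 3*(0 - 1*(-4))))*(-26) = (10*(4 - 3*(0 + 4)))*(-26) = (10*(4 - 3*4))*(-26) = (10*(4 - 12))*(-26) = (10*(-8))*(-26) = -80*(-26) = 2080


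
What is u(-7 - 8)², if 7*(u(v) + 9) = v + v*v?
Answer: 441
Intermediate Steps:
u(v) = -9 + v/7 + v²/7 (u(v) = -9 + (v + v*v)/7 = -9 + (v + v²)/7 = -9 + (v/7 + v²/7) = -9 + v/7 + v²/7)
u(-7 - 8)² = (-9 + (-7 - 8)/7 + (-7 - 8)²/7)² = (-9 + (⅐)*(-15) + (⅐)*(-15)²)² = (-9 - 15/7 + (⅐)*225)² = (-9 - 15/7 + 225/7)² = 21² = 441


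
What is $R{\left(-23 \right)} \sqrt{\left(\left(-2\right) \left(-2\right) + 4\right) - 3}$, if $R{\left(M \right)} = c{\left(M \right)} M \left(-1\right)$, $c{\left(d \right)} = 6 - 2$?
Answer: $92 \sqrt{5} \approx 205.72$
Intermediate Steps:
$c{\left(d \right)} = 4$
$R{\left(M \right)} = - 4 M$ ($R{\left(M \right)} = 4 M \left(-1\right) = - 4 M$)
$R{\left(-23 \right)} \sqrt{\left(\left(-2\right) \left(-2\right) + 4\right) - 3} = \left(-4\right) \left(-23\right) \sqrt{\left(\left(-2\right) \left(-2\right) + 4\right) - 3} = 92 \sqrt{\left(4 + 4\right) - 3} = 92 \sqrt{8 - 3} = 92 \sqrt{5}$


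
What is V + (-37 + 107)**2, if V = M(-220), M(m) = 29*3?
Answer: 4987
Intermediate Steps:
M(m) = 87
V = 87
V + (-37 + 107)**2 = 87 + (-37 + 107)**2 = 87 + 70**2 = 87 + 4900 = 4987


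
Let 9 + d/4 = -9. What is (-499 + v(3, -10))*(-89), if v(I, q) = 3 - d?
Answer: 37736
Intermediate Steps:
d = -72 (d = -36 + 4*(-9) = -36 - 36 = -72)
v(I, q) = 75 (v(I, q) = 3 - 1*(-72) = 3 + 72 = 75)
(-499 + v(3, -10))*(-89) = (-499 + 75)*(-89) = -424*(-89) = 37736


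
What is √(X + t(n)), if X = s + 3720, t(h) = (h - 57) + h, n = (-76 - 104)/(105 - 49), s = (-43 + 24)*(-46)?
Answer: √221998/7 ≈ 67.310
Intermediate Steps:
s = 874 (s = -19*(-46) = 874)
n = -45/14 (n = -180/56 = -180*1/56 = -45/14 ≈ -3.2143)
t(h) = -57 + 2*h (t(h) = (-57 + h) + h = -57 + 2*h)
X = 4594 (X = 874 + 3720 = 4594)
√(X + t(n)) = √(4594 + (-57 + 2*(-45/14))) = √(4594 + (-57 - 45/7)) = √(4594 - 444/7) = √(31714/7) = √221998/7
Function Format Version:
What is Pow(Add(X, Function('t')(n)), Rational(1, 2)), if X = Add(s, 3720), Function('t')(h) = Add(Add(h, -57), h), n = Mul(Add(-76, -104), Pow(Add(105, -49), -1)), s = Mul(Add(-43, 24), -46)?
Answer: Mul(Rational(1, 7), Pow(221998, Rational(1, 2))) ≈ 67.310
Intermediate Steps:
s = 874 (s = Mul(-19, -46) = 874)
n = Rational(-45, 14) (n = Mul(-180, Pow(56, -1)) = Mul(-180, Rational(1, 56)) = Rational(-45, 14) ≈ -3.2143)
Function('t')(h) = Add(-57, Mul(2, h)) (Function('t')(h) = Add(Add(-57, h), h) = Add(-57, Mul(2, h)))
X = 4594 (X = Add(874, 3720) = 4594)
Pow(Add(X, Function('t')(n)), Rational(1, 2)) = Pow(Add(4594, Add(-57, Mul(2, Rational(-45, 14)))), Rational(1, 2)) = Pow(Add(4594, Add(-57, Rational(-45, 7))), Rational(1, 2)) = Pow(Add(4594, Rational(-444, 7)), Rational(1, 2)) = Pow(Rational(31714, 7), Rational(1, 2)) = Mul(Rational(1, 7), Pow(221998, Rational(1, 2)))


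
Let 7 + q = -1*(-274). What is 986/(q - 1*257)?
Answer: 493/5 ≈ 98.600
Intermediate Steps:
q = 267 (q = -7 - 1*(-274) = -7 + 274 = 267)
986/(q - 1*257) = 986/(267 - 1*257) = 986/(267 - 257) = 986/10 = 986*(⅒) = 493/5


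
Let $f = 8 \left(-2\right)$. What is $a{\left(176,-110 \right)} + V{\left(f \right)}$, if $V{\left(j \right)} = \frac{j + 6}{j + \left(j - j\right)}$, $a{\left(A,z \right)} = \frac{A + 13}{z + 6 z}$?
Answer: $\frac{167}{440} \approx 0.37955$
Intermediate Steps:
$f = -16$
$a{\left(A,z \right)} = \frac{13 + A}{7 z}$
$V{\left(j \right)} = \frac{6 + j}{j}$ ($V{\left(j \right)} = \frac{6 + j}{j + 0} = \frac{6 + j}{j}$)
$a{\left(176,-110 \right)} + V{\left(f \right)} = \frac{13 + 176}{7 \left(-110\right)} + \frac{6 - 16}{-16} = \frac{1}{7} \left(- \frac{1}{110}\right) 189 - - \frac{5}{8} = - \frac{27}{110} + \frac{5}{8} = \frac{167}{440}$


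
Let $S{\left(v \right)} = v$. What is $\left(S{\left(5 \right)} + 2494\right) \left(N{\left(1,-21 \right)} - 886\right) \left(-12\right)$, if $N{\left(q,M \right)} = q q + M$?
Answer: $27169128$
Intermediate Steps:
$N{\left(q,M \right)} = M + q^{2}$ ($N{\left(q,M \right)} = q^{2} + M = M + q^{2}$)
$\left(S{\left(5 \right)} + 2494\right) \left(N{\left(1,-21 \right)} - 886\right) \left(-12\right) = \left(5 + 2494\right) \left(\left(-21 + 1^{2}\right) - 886\right) \left(-12\right) = 2499 \left(\left(-21 + 1\right) - 886\right) \left(-12\right) = 2499 \left(-20 - 886\right) \left(-12\right) = 2499 \left(-906\right) \left(-12\right) = \left(-2264094\right) \left(-12\right) = 27169128$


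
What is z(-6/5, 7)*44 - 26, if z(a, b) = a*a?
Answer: 934/25 ≈ 37.360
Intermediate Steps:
z(a, b) = a**2
z(-6/5, 7)*44 - 26 = (-6/5)**2*44 - 26 = (36/25)*44 - 26 = 1584/25 - 26 = 934/25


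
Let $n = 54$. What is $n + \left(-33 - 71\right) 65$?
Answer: $-6706$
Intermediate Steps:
$n + \left(-33 - 71\right) 65 = 54 + \left(-33 - 71\right) 65 = 54 - 6760 = -6706$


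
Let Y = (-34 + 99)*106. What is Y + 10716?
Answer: 17606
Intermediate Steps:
Y = 6890 (Y = 65*106 = 6890)
Y + 10716 = 6890 + 10716 = 17606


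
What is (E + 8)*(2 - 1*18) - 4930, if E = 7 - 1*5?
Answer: -5090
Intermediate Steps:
E = 2 (E = 7 - 5 = 2)
(E + 8)*(2 - 1*18) - 4930 = (2 + 8)*(2 - 1*18) - 4930 = 10*(2 - 18) - 4930 = 10*(-16) - 4930 = -160 - 4930 = -5090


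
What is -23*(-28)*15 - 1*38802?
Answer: -29142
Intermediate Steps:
-23*(-28)*15 - 1*38802 = 644*15 - 38802 = 9660 - 38802 = -29142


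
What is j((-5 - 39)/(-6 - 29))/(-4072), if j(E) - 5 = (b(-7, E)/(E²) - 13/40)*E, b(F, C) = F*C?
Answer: 843/1425200 ≈ 0.00059150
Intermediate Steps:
b(F, C) = C*F
j(E) = 5 + E*(-13/40 - 7/E) (j(E) = 5 + ((E*(-7))/(E²) - 13/40)*E = 5 + ((-7*E)/E² - 13*1/40)*E = 5 + (-7/E - 13/40)*E = 5 + (-13/40 - 7/E)*E = 5 + E*(-13/40 - 7/E))
j((-5 - 39)/(-6 - 29))/(-4072) = (-2 - 13*(-5 - 39)/(40*(-6 - 29)))/(-4072) = (-2 - (-143)/(10*(-35)))*(-1/4072) = (-2 - (-143)*(-1)/(10*35))*(-1/4072) = (-2 - 13/40*44/35)*(-1/4072) = (-2 - 143/350)*(-1/4072) = -843/350*(-1/4072) = 843/1425200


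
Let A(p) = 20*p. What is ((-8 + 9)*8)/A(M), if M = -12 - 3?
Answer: -2/75 ≈ -0.026667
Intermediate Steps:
M = -15
((-8 + 9)*8)/A(M) = ((-8 + 9)*8)/((20*(-15))) = (1*8)/(-300) = 8*(-1/300) = -2/75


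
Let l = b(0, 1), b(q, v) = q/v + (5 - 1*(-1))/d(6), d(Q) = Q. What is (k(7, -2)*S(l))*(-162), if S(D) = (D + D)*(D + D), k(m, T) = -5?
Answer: 3240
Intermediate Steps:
b(q, v) = 1 + q/v (b(q, v) = q/v + (5 - 1*(-1))/6 = q/v + (5 + 1)*(1/6) = q/v + 6*(1/6) = q/v + 1 = 1 + q/v)
l = 1 (l = (0 + 1)/1 = 1*1 = 1)
S(D) = 4*D**2 (S(D) = (2*D)*(2*D) = 4*D**2)
(k(7, -2)*S(l))*(-162) = -20*1**2*(-162) = -20*(-162) = 3240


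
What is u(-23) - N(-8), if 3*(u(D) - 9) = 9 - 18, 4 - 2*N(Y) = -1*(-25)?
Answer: 33/2 ≈ 16.500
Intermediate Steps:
N(Y) = -21/2 (N(Y) = 2 - (-1)*(-25)/2 = 2 - 1/2*25 = 2 - 25/2 = -21/2)
u(D) = 6 (u(D) = 9 + (9 - 18)/3 = 9 + (1/3)*(-9) = 9 - 3 = 6)
u(-23) - N(-8) = 6 - 1*(-21/2) = 6 + 21/2 = 33/2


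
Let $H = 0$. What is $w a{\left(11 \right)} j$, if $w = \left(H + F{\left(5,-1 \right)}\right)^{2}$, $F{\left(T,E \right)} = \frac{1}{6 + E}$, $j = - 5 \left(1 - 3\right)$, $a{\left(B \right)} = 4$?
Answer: $\frac{8}{5} \approx 1.6$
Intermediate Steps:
$j = 10$ ($j = \left(-5\right) \left(-2\right) = 10$)
$w = \frac{1}{25}$ ($w = \left(0 + \frac{1}{6 - 1}\right)^{2} = \left(0 + \frac{1}{5}\right)^{2} = \left(\frac{1}{5}\right)^{2} = \frac{1}{25} \approx 0.04$)
$w a{\left(11 \right)} j = \frac{1}{25} \cdot 4 \cdot 10 = \frac{4}{25} \cdot 10 = \frac{8}{5}$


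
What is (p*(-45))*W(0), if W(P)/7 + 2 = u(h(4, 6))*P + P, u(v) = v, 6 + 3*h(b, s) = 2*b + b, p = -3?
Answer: -1890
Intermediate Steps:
h(b, s) = -2 + b (h(b, s) = -2 + (2*b + b)/3 = -2 + (3*b)/3 = -2 + b)
W(P) = -14 + 21*P (W(P) = -14 + 7*((-2 + 4)*P + P) = -14 + 7*(2*P + P) = -14 + 7*(3*P) = -14 + 21*P)
(p*(-45))*W(0) = (-3*(-45))*(-14 + 21*0) = 135*(-14 + 0) = 135*(-14) = -1890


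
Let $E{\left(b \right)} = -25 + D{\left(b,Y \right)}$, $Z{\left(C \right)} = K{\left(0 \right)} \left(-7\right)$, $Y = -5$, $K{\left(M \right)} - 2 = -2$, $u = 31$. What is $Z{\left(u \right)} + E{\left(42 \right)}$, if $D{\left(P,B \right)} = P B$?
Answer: $-235$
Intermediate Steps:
$K{\left(M \right)} = 0$ ($K{\left(M \right)} = 2 - 2 = 0$)
$Z{\left(C \right)} = 0$ ($Z{\left(C \right)} = 0 \left(-7\right) = 0$)
$D{\left(P,B \right)} = B P$
$E{\left(b \right)} = -25 - 5 b$
$Z{\left(u \right)} + E{\left(42 \right)} = 0 - 235 = -235$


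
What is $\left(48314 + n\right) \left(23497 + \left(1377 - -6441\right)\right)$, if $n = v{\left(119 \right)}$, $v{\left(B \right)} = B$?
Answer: $1516679395$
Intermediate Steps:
$n = 119$
$\left(48314 + n\right) \left(23497 + \left(1377 - -6441\right)\right) = \left(48314 + 119\right) \left(23497 + \left(1377 - -6441\right)\right) = 48433 \left(23497 + \left(1377 + 6441\right)\right) = 48433 \left(23497 + 7818\right) = 48433 \cdot 31315 = 1516679395$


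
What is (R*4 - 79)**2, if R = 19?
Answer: 9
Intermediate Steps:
(R*4 - 79)**2 = (19*4 - 79)**2 = (76 - 79)**2 = (-3)**2 = 9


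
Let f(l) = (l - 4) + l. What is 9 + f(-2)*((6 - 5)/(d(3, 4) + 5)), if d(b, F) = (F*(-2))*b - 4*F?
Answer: 323/35 ≈ 9.2286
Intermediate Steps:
d(b, F) = -4*F - 2*F*b (d(b, F) = (-2*F)*b - 4*F = -2*F*b - 4*F = -4*F - 2*F*b)
f(l) = -4 + 2*l (f(l) = (-4 + l) + l = -4 + 2*l)
9 + f(-2)*((6 - 5)/(d(3, 4) + 5)) = 9 + (-4 + 2*(-2))*((6 - 5)/(-2*4*(2 + 3) + 5)) = 9 + (-4 - 4)*(1/(-2*4*5 + 5)) = 9 - 8/(-40 + 5) = 9 - 8/(-35) = 9 - 8*(-1)/35 = 9 - 8*(-1/35) = 9 + 8/35 = 323/35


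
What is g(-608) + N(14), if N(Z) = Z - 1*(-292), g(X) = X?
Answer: -302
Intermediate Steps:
N(Z) = 292 + Z (N(Z) = Z + 292 = 292 + Z)
g(-608) + N(14) = -608 + (292 + 14) = -608 + 306 = -302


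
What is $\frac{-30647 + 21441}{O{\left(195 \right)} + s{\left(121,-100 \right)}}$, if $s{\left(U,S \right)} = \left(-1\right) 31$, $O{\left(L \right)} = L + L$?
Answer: $- \frac{9206}{359} \approx -25.643$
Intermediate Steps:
$O{\left(L \right)} = 2 L$
$s{\left(U,S \right)} = -31$
$\frac{-30647 + 21441}{O{\left(195 \right)} + s{\left(121,-100 \right)}} = \frac{-30647 + 21441}{2 \cdot 195 - 31} = - \frac{9206}{390 - 31} = - \frac{9206}{359}$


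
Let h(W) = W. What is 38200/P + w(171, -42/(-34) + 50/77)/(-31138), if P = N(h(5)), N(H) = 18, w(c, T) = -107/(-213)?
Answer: 42226241479/19897182 ≈ 2122.2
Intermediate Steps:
w(c, T) = 107/213 (w(c, T) = -107*(-1/213) = 107/213)
P = 18
38200/P + w(171, -42/(-34) + 50/77)/(-31138) = 38200/18 + (107/213)/(-31138) = 38200*(1/18) + (107/213)*(-1/31138) = 19100/9 - 107/6632394 = 42226241479/19897182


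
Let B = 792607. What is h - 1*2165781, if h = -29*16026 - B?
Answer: -3423142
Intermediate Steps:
h = -1257361 (h = -29*16026 - 1*792607 = -464754 - 792607 = -1257361)
h - 1*2165781 = -1257361 - 1*2165781 = -1257361 - 2165781 = -3423142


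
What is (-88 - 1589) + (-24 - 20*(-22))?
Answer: -1261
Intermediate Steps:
(-88 - 1589) + (-24 - 20*(-22)) = -1677 + (-24 + 440) = -1677 + 416 = -1261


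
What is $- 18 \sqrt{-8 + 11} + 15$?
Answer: $15 - 18 \sqrt{3} \approx -16.177$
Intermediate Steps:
$- 18 \sqrt{-8 + 11} + 15 = - 18 \sqrt{3} + 15 = 15 - 18 \sqrt{3}$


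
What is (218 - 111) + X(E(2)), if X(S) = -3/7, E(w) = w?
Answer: 746/7 ≈ 106.57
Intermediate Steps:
X(S) = -3/7 (X(S) = -3*⅐ = -3/7)
(218 - 111) + X(E(2)) = (218 - 111) - 3/7 = 107 - 3/7 = 746/7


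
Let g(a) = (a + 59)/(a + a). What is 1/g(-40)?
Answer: -80/19 ≈ -4.2105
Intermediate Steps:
g(a) = (59 + a)/(2*a) (g(a) = (59 + a)/((2*a)) = (59 + a)*(1/(2*a)) = (59 + a)/(2*a))
1/g(-40) = 1/((½)*(59 - 40)/(-40)) = 1/((½)*(-1/40)*19) = 1/(-19/80) = -80/19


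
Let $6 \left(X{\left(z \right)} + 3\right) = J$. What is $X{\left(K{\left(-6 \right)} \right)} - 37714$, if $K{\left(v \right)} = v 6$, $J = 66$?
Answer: $-37706$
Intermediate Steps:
$K{\left(v \right)} = 6 v$
$X{\left(z \right)} = 8$ ($X{\left(z \right)} = -3 + \frac{1}{6} \cdot 66 = -3 + 11 = 8$)
$X{\left(K{\left(-6 \right)} \right)} - 37714 = 8 - 37714 = -37706$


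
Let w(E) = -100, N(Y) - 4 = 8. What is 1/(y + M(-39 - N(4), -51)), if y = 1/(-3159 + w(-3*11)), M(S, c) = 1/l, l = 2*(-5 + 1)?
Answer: -26072/3267 ≈ -7.9804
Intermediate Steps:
N(Y) = 12 (N(Y) = 4 + 8 = 12)
l = -8 (l = 2*(-4) = -8)
M(S, c) = -⅛ (M(S, c) = 1/(-8) = -⅛)
y = -1/3259 (y = 1/(-3159 - 100) = 1/(-3259) = -1/3259 ≈ -0.00030684)
1/(y + M(-39 - N(4), -51)) = 1/(-1/3259 - ⅛) = 1/(-3267/26072) = -26072/3267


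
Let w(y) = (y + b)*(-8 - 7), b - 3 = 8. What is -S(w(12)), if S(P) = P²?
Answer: -119025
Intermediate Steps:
b = 11 (b = 3 + 8 = 11)
w(y) = -165 - 15*y (w(y) = (y + 11)*(-8 - 7) = (11 + y)*(-15) = -165 - 15*y)
-S(w(12)) = -(-165 - 15*12)² = -(-165 - 180)² = -1*(-345)² = -1*119025 = -119025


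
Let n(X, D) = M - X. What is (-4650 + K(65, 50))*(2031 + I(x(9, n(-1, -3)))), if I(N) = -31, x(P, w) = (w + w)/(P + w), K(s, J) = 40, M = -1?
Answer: -9220000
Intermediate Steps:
n(X, D) = -1 - X
x(P, w) = 2*w/(P + w) (x(P, w) = (2*w)/(P + w) = 2*w/(P + w))
(-4650 + K(65, 50))*(2031 + I(x(9, n(-1, -3)))) = (-4650 + 40)*(2031 - 31) = -4610*2000 = -9220000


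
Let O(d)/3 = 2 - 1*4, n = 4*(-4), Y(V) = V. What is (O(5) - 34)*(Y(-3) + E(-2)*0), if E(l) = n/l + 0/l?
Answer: 120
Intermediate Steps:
n = -16
E(l) = -16/l (E(l) = -16/l + 0/l = -16/l + 0 = -16/l)
O(d) = -6 (O(d) = 3*(2 - 1*4) = 3*(2 - 4) = 3*(-2) = -6)
(O(5) - 34)*(Y(-3) + E(-2)*0) = (-6 - 34)*(-3 - 16/(-2)*0) = -40*(-3 - 16*(-½)*0) = -40*(-3 + 8*0) = -40*(-3 + 0) = -40*(-3) = 120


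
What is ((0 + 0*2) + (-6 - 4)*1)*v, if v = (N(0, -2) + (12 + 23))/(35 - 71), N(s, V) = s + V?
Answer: 55/6 ≈ 9.1667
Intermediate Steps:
N(s, V) = V + s
v = -11/12 (v = ((-2 + 0) + (12 + 23))/(35 - 71) = (-2 + 35)/(-36) = 33*(-1/36) = -11/12 ≈ -0.91667)
((0 + 0*2) + (-6 - 4)*1)*v = ((0 + 0*2) + (-6 - 4)*1)*(-11/12) = ((0 + 0) - 10*1)*(-11/12) = (0 - 10)*(-11/12) = -10*(-11/12) = 55/6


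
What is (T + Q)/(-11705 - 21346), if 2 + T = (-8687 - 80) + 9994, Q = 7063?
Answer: -8288/33051 ≈ -0.25076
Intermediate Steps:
T = 1225 (T = -2 + ((-8687 - 80) + 9994) = -2 + (-8767 + 9994) = -2 + 1227 = 1225)
(T + Q)/(-11705 - 21346) = (1225 + 7063)/(-11705 - 21346) = 8288/(-33051) = 8288*(-1/33051) = -8288/33051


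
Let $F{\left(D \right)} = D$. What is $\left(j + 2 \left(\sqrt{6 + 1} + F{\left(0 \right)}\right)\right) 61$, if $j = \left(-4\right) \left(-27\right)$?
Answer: $6588 + 122 \sqrt{7} \approx 6910.8$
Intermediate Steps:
$j = 108$
$\left(j + 2 \left(\sqrt{6 + 1} + F{\left(0 \right)}\right)\right) 61 = \left(108 + 2 \left(\sqrt{6 + 1} + 0\right)\right) 61 = \left(108 + 2 \left(\sqrt{7} + 0\right)\right) 61 = \left(108 + 2 \sqrt{7}\right) 61 = 6588 + 122 \sqrt{7}$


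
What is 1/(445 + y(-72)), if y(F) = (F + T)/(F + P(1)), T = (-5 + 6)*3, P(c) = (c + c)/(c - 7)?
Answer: 217/96772 ≈ 0.0022424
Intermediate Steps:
P(c) = 2*c/(-7 + c) (P(c) = (2*c)/(-7 + c) = 2*c/(-7 + c))
T = 3 (T = 1*3 = 3)
y(F) = (3 + F)/(-⅓ + F) (y(F) = (F + 3)/(F + 2*1/(-7 + 1)) = (3 + F)/(F + 2*1/(-6)) = (3 + F)/(F + 2*1*(-⅙)) = (3 + F)/(F - ⅓) = (3 + F)/(-⅓ + F))
1/(445 + y(-72)) = 1/(445 + 3*(3 - 72)/(-1 + 3*(-72))) = 1/(445 + 3*(-69)/(-1 - 216)) = 1/(445 + 3*(-69)/(-217)) = 1/(445 + 3*(-1/217)*(-69)) = 1/(445 + 207/217) = 1/(96772/217) = 217/96772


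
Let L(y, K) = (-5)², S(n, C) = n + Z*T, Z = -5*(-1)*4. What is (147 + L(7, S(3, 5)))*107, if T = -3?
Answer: 18404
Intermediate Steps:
Z = 20 (Z = 5*4 = 20)
S(n, C) = -60 + n (S(n, C) = n + 20*(-3) = n - 60 = -60 + n)
L(y, K) = 25
(147 + L(7, S(3, 5)))*107 = (147 + 25)*107 = 172*107 = 18404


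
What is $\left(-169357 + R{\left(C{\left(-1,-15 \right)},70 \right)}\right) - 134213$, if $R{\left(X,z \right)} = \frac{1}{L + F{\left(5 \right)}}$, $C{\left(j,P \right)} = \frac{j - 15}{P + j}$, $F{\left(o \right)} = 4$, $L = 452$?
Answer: $- \frac{138427919}{456} \approx -3.0357 \cdot 10^{5}$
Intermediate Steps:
$C{\left(j,P \right)} = \frac{-15 + j}{P + j}$
$R{\left(X,z \right)} = \frac{1}{456}$ ($R{\left(X,z \right)} = \frac{1}{452 + 4} = \frac{1}{456}$)
$\left(-169357 + R{\left(C{\left(-1,-15 \right)},70 \right)}\right) - 134213 = \left(-169357 + \frac{1}{456}\right) - 134213 = - \frac{77226791}{456} - 134213 = - \frac{138427919}{456}$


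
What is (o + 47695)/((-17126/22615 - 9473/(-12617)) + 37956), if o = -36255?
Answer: 3264214725200/10830114771133 ≈ 0.30140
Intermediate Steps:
(o + 47695)/((-17126/22615 - 9473/(-12617)) + 37956) = (-36255 + 47695)/((-17126/22615 - 9473/(-12617)) + 37956) = 11440/((-17126*1/22615 - 9473*(-1/12617)) + 37956) = 11440/((-17126/22615 + 9473/12617) + 37956) = 11440/(-1846847/285333455 + 37956) = 11440/(10830114771133/285333455) = 11440*(285333455/10830114771133) = 3264214725200/10830114771133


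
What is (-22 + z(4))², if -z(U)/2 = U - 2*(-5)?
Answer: 2500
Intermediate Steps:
z(U) = -20 - 2*U (z(U) = -2*(U - 2*(-5)) = -2*(U + 10) = -2*(10 + U) = -20 - 2*U)
(-22 + z(4))² = (-22 + (-20 - 2*4))² = (-22 + (-20 - 8))² = (-22 - 28)² = (-50)² = 2500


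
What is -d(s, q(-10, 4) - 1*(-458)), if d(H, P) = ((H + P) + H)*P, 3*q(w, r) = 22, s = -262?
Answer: 245696/9 ≈ 27300.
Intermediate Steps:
q(w, r) = 22/3 (q(w, r) = (⅓)*22 = 22/3)
d(H, P) = P*(P + 2*H) (d(H, P) = (P + 2*H)*P = P*(P + 2*H))
-d(s, q(-10, 4) - 1*(-458)) = -(22/3 - 1*(-458))*((22/3 - 1*(-458)) + 2*(-262)) = -(22/3 + 458)*((22/3 + 458) - 524) = -1396*(1396/3 - 524)/3 = -1396*(-176)/(3*3) = -1*(-245696/9) = 245696/9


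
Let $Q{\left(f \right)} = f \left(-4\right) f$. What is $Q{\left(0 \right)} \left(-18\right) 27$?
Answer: $0$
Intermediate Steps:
$Q{\left(f \right)} = - 4 f^{2}$ ($Q{\left(f \right)} = - 4 f f = - 4 f^{2}$)
$Q{\left(0 \right)} \left(-18\right) 27 = - 4 \cdot 0^{2} \left(-18\right) 27 = \left(-4\right) 0 \left(-18\right) 27 = 0 \left(-18\right) 27 = 0 \cdot 27 = 0$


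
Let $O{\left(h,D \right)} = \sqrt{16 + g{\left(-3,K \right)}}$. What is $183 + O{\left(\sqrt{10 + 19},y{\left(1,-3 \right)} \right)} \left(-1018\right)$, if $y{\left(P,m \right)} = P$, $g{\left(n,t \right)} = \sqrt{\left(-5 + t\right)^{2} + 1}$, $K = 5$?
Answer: $183 - 1018 \sqrt{17} \approx -4014.3$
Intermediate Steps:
$g{\left(n,t \right)} = \sqrt{1 + \left(-5 + t\right)^{2}}$
$O{\left(h,D \right)} = \sqrt{17}$ ($O{\left(h,D \right)} = \sqrt{16 + \sqrt{1 + \left(-5 + 5\right)^{2}}} = \sqrt{16 + \sqrt{1 + 0^{2}}} = \sqrt{16 + \sqrt{1 + 0}} = \sqrt{16 + \sqrt{1}} = \sqrt{16 + 1} = \sqrt{17}$)
$183 + O{\left(\sqrt{10 + 19},y{\left(1,-3 \right)} \right)} \left(-1018\right) = 183 + \sqrt{17} \left(-1018\right) = 183 - 1018 \sqrt{17}$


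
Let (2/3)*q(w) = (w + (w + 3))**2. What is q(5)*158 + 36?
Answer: 40089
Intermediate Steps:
q(w) = 3*(3 + 2*w)**2/2 (q(w) = 3*(w + (w + 3))**2/2 = 3*(w + (3 + w))**2/2 = 3*(3 + 2*w)**2/2)
q(5)*158 + 36 = (3*(3 + 2*5)**2/2)*158 + 36 = (3*(3 + 10)**2/2)*158 + 36 = ((3/2)*13**2)*158 + 36 = ((3/2)*169)*158 + 36 = (507/2)*158 + 36 = 40053 + 36 = 40089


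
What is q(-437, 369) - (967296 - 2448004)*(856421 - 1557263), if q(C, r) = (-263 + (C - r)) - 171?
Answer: -1037742357376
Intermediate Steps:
q(C, r) = -434 + C - r (q(C, r) = (-263 + C - r) - 171 = -434 + C - r)
q(-437, 369) - (967296 - 2448004)*(856421 - 1557263) = (-434 - 437 - 1*369) - (967296 - 2448004)*(856421 - 1557263) = (-434 - 437 - 369) - (-1480708)*(-700842) = -1240 - 1*1037742356136 = -1240 - 1037742356136 = -1037742357376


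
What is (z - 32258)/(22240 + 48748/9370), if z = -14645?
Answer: -219740555/104218774 ≈ -2.1085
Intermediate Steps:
(z - 32258)/(22240 + 48748/9370) = (-14645 - 32258)/(22240 + 48748/9370) = -46903/(22240 + 48748*(1/9370)) = -46903/(22240 + 24374/4685) = -46903/104218774/4685 = -46903*4685/104218774 = -219740555/104218774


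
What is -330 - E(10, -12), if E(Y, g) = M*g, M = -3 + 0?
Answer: -366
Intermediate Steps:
M = -3
E(Y, g) = -3*g
-330 - E(10, -12) = -330 - (-3)*(-12) = -330 - 1*36 = -330 - 36 = -366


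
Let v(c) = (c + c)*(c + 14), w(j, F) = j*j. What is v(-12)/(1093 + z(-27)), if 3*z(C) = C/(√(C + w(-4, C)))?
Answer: -144276/3285305 + 108*I*√11/3285305 ≈ -0.043916 + 0.00010903*I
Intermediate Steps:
w(j, F) = j²
v(c) = 2*c*(14 + c) (v(c) = (2*c)*(14 + c) = 2*c*(14 + c))
z(C) = C/(3*√(16 + C)) (z(C) = (C/(√(C + (-4)²)))/3 = (C/(√(C + 16)))/3 = (C/(√(16 + C)))/3 = (C/√(16 + C))/3 = C/(3*√(16 + C)))
v(-12)/(1093 + z(-27)) = (2*(-12)*(14 - 12))/(1093 + (⅓)*(-27)/√(16 - 27)) = (2*(-12)*2)/(1093 + (⅓)*(-27)/√(-11)) = -48/(1093 + (⅓)*(-27)*(-I*√11/11)) = -48/(1093 + 9*I*√11/11)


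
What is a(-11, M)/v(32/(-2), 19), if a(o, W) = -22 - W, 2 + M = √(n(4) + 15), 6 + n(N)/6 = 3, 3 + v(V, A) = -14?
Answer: 20/17 + I*√3/17 ≈ 1.1765 + 0.10189*I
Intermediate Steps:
v(V, A) = -17 (v(V, A) = -3 - 14 = -17)
n(N) = -18 (n(N) = -36 + 6*3 = -36 + 18 = -18)
M = -2 + I*√3 (M = -2 + √(-18 + 15) = -2 + √(-3) = -2 + I*√3 ≈ -2.0 + 1.732*I)
a(-11, M)/v(32/(-2), 19) = (-22 - (-2 + I*√3))/(-17) = (-22 + (2 - I*√3))*(-1/17) = (-20 - I*√3)*(-1/17) = 20/17 + I*√3/17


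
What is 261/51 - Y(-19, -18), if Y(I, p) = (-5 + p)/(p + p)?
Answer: 2741/612 ≈ 4.4788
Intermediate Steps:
Y(I, p) = (-5 + p)/(2*p) (Y(I, p) = (-5 + p)/((2*p)) = (-5 + p)*(1/(2*p)) = (-5 + p)/(2*p))
261/51 - Y(-19, -18) = 261/51 - (-5 - 18)/(2*(-18)) = 261*(1/51) - (-1)*(-23)/(2*18) = 87/17 - 1*23/36 = 87/17 - 23/36 = 2741/612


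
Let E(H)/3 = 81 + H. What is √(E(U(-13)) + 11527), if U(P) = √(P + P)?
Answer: √(11770 + 3*I*√26) ≈ 108.49 + 0.0705*I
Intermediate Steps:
U(P) = √2*√P (U(P) = √(2*P) = √2*√P)
E(H) = 243 + 3*H (E(H) = 3*(81 + H) = 243 + 3*H)
√(E(U(-13)) + 11527) = √((243 + 3*(√2*√(-13))) + 11527) = √((243 + 3*(√2*(I*√13))) + 11527) = √((243 + 3*(I*√26)) + 11527) = √((243 + 3*I*√26) + 11527) = √(11770 + 3*I*√26)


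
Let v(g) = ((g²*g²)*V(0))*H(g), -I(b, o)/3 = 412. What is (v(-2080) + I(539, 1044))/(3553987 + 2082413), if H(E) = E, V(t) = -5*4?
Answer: 194664464383999691/1409100 ≈ 1.3815e+11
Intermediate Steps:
V(t) = -20
I(b, o) = -1236 (I(b, o) = -3*412 = -1236)
v(g) = -20*g⁵ (v(g) = ((g²*g²)*(-20))*g = (g⁴*(-20))*g = (-20*g⁴)*g = -20*g⁵)
(v(-2080) + I(539, 1044))/(3553987 + 2082413) = (-20*(-2080)⁵ - 1236)/(3553987 + 2082413) = (-20*(-38932892876800000) - 1236)/5636400 = (778657857536000000 - 1236)*(1/5636400) = 778657857535998764*(1/5636400) = 194664464383999691/1409100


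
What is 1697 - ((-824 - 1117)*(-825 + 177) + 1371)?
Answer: -1257442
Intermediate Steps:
1697 - ((-824 - 1117)*(-825 + 177) + 1371) = 1697 - (-1941*(-648) + 1371) = 1697 - (1257768 + 1371) = 1697 - 1*1259139 = 1697 - 1259139 = -1257442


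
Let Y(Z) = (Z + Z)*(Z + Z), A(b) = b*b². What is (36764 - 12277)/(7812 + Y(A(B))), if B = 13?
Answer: 24487/19315048 ≈ 0.0012678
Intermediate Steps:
A(b) = b³
Y(Z) = 4*Z² (Y(Z) = (2*Z)*(2*Z) = 4*Z²)
(36764 - 12277)/(7812 + Y(A(B))) = (36764 - 12277)/(7812 + 4*(13³)²) = 24487/(7812 + 4*2197²) = 24487/(7812 + 4*4826809) = 24487/(7812 + 19307236) = 24487/19315048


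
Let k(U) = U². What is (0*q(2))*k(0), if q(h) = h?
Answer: 0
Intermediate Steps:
(0*q(2))*k(0) = (0*2)*0² = 0*0 = 0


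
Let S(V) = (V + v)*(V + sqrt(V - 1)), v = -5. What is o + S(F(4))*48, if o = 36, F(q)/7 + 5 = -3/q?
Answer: 87459 - 1086*I*sqrt(165) ≈ 87459.0 - 13950.0*I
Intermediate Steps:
F(q) = -35 - 21/q (F(q) = -35 + 7*(-3/q) = -35 - 21/q)
S(V) = (-5 + V)*(V + sqrt(-1 + V)) (S(V) = (V - 5)*(V + sqrt(V - 1)) = (-5 + V)*(V + sqrt(-1 + V)))
o + S(F(4))*48 = 36 + ((-35 - 21/4)**2 - 5*(-35 - 21/4) - 5*sqrt(-1 + (-35 - 21/4)) + (-35 - 21/4)*sqrt(-1 + (-35 - 21/4)))*48 = 36 + ((-161/4)**2 - 5*(-161/4) - 5*sqrt(-1 - 161/4) - 161*sqrt(-1 - 161/4)/4)*48 = 36 + (25921/16 + 805/4 - 5*I*sqrt(165)/2 - 161*I*sqrt(165)/8)*48 = 36 + (29141/16 - 181*I*sqrt(165)/8)*48 = 36 + (87423 - 1086*I*sqrt(165)) = 87459 - 1086*I*sqrt(165)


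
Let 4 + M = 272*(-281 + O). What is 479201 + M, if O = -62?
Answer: 385901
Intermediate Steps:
M = -93300 (M = -4 + 272*(-281 - 62) = -4 + 272*(-343) = -4 - 93296 = -93300)
479201 + M = 479201 - 93300 = 385901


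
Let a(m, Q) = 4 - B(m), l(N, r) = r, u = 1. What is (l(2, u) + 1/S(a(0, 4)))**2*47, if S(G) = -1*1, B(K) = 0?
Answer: 0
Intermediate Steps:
a(m, Q) = 4 (a(m, Q) = 4 - 1*0 = 4 + 0 = 4)
S(G) = -1
(l(2, u) + 1/S(a(0, 4)))**2*47 = (1 + 1/(-1))**2*47 = (1 - 1)**2*47 = 0**2*47 = 0*47 = 0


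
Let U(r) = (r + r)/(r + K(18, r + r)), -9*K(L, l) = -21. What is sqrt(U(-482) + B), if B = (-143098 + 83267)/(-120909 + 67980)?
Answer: sqrt(2024016718489043)/25388277 ≈ 1.7720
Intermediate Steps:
K(L, l) = 7/3 (K(L, l) = -1/9*(-21) = 7/3)
U(r) = 2*r/(7/3 + r) (U(r) = (r + r)/(r + 7/3) = (2*r)/(7/3 + r) = 2*r/(7/3 + r))
B = 59831/52929 (B = -59831/(-52929) = -59831*(-1/52929) = 59831/52929 ≈ 1.1304)
sqrt(U(-482) + B) = sqrt(6*(-482)/(7 + 3*(-482)) + 59831/52929) = sqrt(6*(-482)/(7 - 1446) + 59831/52929) = sqrt(6*(-482)/(-1439) + 59831/52929) = sqrt(6*(-482)*(-1/1439) + 59831/52929) = sqrt(2892/1439 + 59831/52929) = sqrt(239167477/76164831) = sqrt(2024016718489043)/25388277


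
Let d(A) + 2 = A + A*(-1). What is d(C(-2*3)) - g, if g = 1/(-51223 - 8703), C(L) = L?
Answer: -119851/59926 ≈ -2.0000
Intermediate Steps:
d(A) = -2 (d(A) = -2 + (A + A*(-1)) = -2 + (A - A) = -2 + 0 = -2)
g = -1/59926 (g = 1/(-59926) = -1/59926 ≈ -1.6687e-5)
d(C(-2*3)) - g = -2 - 1*(-1/59926) = -2 + 1/59926 = -119851/59926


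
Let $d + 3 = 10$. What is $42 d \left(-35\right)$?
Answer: $-10290$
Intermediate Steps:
$d = 7$ ($d = -3 + 10 = 7$)
$42 d \left(-35\right) = 42 \cdot 7 \left(-35\right) = 294 \left(-35\right) = -10290$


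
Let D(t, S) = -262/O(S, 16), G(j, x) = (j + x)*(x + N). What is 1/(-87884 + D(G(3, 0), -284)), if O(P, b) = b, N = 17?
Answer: -8/703203 ≈ -1.1377e-5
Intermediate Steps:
G(j, x) = (17 + x)*(j + x) (G(j, x) = (j + x)*(x + 17) = (j + x)*(17 + x) = (17 + x)*(j + x))
D(t, S) = -131/8 (D(t, S) = -262/16 = -262*1/16 = -131/8)
1/(-87884 + D(G(3, 0), -284)) = 1/(-87884 - 131/8) = 1/(-703203/8) = -8/703203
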